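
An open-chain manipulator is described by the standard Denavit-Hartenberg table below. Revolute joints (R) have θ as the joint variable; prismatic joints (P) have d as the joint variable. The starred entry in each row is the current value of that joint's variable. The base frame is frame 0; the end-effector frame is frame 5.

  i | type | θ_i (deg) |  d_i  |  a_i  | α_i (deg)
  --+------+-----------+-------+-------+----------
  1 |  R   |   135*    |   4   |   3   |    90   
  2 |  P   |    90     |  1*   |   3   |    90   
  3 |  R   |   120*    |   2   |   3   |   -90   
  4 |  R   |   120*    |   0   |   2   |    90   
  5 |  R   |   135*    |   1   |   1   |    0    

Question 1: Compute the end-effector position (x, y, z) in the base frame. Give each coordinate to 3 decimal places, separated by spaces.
after link 1: o_1 = (-2.1213, 2.1213, 4.0000)
after link 2: o_2 = (-1.4142, 2.8284, 7.0000)
after link 3: o_3 = (-0.9913, 6.0798, 5.5000)
after link 4: o_4 = (-0.3789, 4.2426, 6.0000)
after link 5: o_5 = (0.0384, 4.8189, 4.7778)

0.038 4.819 4.778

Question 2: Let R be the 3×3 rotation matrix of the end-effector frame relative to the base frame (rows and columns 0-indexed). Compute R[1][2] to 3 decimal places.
0.177

End-effector z-axis (col 2 of R) = (0.8839,0.1768,-0.4330)
R[1][2] = 0.1768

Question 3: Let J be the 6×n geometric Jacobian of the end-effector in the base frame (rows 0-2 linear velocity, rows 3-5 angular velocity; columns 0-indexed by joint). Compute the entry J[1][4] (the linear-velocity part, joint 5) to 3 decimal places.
0.900

axis z_4 = (0.8839,0.1768,-0.4330); lever o_n−o_4 = (0.4174,0.5763,-1.2222)
cross product → J_v[:, 4] = (0.0335,0.8995,0.4356)
J_ω[:, 4] = z_4
entry J[1][4] = 0.8995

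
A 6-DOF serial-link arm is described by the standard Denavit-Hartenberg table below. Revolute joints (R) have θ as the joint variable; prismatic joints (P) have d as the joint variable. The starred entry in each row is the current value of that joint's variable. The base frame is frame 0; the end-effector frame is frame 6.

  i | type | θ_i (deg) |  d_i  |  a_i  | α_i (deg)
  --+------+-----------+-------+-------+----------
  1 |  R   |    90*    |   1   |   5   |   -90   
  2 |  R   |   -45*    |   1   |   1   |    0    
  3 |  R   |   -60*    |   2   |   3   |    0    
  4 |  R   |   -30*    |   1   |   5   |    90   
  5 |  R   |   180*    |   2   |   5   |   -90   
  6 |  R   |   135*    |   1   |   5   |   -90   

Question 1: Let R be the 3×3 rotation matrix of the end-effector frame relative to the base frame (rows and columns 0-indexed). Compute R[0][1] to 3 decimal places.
End-effector y-axis (col 1 of R) = (-1.0000,0.0000,0.0000)
R[0][1] = -1.0000

-1.000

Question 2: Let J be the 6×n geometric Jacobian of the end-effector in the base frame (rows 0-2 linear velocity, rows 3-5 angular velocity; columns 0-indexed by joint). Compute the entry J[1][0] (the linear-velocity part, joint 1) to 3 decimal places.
axis z_0 = ẑ; lever o_n−o_0 = (-3.0000,3.5164,8.1907)
cross product → J_v[:, 0] = (-3.5164,-3.0000,0.0000)
J_ω[:, 0] = z_0
entry J[1][0] = -3.0000

-3.000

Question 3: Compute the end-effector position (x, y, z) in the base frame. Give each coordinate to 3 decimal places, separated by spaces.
after link 1: o_1 = (0.0000, 5.0000, 1.0000)
after link 2: o_2 = (-1.0000, 5.7071, 1.7071)
after link 3: o_3 = (-3.0000, 4.9306, 4.6049)
after link 4: o_4 = (-4.0000, 1.3951, 8.1404)
after link 5: o_5 = (-4.0000, 3.5164, 3.1907)
after link 6: o_6 = (-3.0000, 3.5164, 8.1907)

-3.000 3.516 8.191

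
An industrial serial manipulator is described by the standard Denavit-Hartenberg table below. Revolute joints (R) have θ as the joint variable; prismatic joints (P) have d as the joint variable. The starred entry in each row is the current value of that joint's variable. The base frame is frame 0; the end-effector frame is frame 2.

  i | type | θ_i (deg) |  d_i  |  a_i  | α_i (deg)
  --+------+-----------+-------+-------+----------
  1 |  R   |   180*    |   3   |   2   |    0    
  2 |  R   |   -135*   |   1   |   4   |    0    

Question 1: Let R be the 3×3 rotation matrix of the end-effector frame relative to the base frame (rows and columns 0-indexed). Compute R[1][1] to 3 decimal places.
0.707

End-effector y-axis (col 1 of R) = (-0.7071,0.7071,0.0000)
R[1][1] = 0.7071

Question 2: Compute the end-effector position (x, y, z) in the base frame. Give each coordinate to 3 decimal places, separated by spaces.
after link 1: o_1 = (-2.0000, 0.0000, 3.0000)
after link 2: o_2 = (0.8284, 2.8284, 4.0000)

0.828 2.828 4.000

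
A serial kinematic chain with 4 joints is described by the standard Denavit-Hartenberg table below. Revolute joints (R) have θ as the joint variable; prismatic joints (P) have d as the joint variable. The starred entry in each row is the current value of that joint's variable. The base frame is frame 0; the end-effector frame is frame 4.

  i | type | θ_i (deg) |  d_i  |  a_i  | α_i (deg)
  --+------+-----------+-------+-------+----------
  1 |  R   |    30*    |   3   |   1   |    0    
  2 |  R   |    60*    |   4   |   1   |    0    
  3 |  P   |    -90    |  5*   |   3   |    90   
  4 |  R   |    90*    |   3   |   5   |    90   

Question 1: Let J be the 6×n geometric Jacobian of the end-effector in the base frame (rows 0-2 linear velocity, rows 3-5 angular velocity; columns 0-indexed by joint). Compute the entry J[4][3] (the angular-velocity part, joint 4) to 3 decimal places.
-1.000

axis z_3 = (-0.0000,-1.0000,0.0000); lever o_n−o_3 = (0.0000,-3.0000,5.0000)
cross product → J_v[:, 3] = (-5.0000,0.0000,0.0000)
J_ω[:, 3] = z_3
entry J[4][3] = -1.0000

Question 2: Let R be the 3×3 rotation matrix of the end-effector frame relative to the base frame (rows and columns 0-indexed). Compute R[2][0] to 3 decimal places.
1.000

End-effector x-axis (col 0 of R) = (0.0000,0.0000,1.0000)
R[2][0] = 1.0000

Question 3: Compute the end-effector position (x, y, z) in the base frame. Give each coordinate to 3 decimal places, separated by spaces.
3.866 -1.500 17.000

after link 1: o_1 = (0.8660, 0.5000, 3.0000)
after link 2: o_2 = (0.8660, 1.5000, 7.0000)
after link 3: o_3 = (3.8660, 1.5000, 12.0000)
after link 4: o_4 = (3.8660, -1.5000, 17.0000)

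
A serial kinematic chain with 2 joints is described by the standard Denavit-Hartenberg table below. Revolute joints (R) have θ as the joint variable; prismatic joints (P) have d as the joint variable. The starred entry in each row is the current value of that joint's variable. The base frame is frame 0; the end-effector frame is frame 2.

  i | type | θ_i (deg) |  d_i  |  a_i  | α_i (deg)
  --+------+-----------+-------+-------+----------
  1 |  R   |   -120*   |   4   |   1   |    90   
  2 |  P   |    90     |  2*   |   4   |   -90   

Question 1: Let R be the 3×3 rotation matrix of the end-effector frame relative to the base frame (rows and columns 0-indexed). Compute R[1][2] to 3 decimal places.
End-effector z-axis (col 2 of R) = (0.5000,0.8660,0.0000)
R[1][2] = 0.8660

0.866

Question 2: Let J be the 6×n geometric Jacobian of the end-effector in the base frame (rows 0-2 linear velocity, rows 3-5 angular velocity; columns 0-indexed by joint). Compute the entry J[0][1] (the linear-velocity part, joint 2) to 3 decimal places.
-0.866

prismatic axis z_1 = (-0.8660,0.5000,0.0000)
J_v[:, 1] = z_1; J_ω[:, 1] = (0,0,0)
entry J[0][1] = -0.8660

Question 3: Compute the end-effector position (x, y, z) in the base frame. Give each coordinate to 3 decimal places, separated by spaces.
-2.232 0.134 8.000

after link 1: o_1 = (-0.5000, -0.8660, 4.0000)
after link 2: o_2 = (-2.2321, 0.1340, 8.0000)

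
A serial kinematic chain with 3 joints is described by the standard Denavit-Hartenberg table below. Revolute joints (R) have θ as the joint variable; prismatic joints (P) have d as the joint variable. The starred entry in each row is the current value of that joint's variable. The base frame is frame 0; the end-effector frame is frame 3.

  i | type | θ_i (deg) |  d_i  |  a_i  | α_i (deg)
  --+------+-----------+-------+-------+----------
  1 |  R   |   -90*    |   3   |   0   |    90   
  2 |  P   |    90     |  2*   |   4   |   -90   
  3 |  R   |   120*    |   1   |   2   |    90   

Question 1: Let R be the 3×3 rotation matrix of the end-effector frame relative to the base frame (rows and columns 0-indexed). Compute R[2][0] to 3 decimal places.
-0.500

End-effector x-axis (col 0 of R) = (0.8660,0.0000,-0.5000)
R[2][0] = -0.5000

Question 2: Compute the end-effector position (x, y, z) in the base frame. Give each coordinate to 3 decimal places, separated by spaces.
after link 1: o_1 = (0.0000, 0.0000, 3.0000)
after link 2: o_2 = (-2.0000, -0.0000, 7.0000)
after link 3: o_3 = (-0.2679, 1.0000, 6.0000)

-0.268 1.000 6.000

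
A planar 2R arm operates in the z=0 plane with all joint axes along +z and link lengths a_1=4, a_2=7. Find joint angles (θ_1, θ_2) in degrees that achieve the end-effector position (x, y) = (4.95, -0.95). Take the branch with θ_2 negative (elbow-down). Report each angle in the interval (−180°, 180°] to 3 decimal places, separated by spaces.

cos θ_2 = (25.4050−4²−7²)/(2·4·7) = -0.7071; θ_2 = -134.9957° (elbow-down)
β = atan2(-0.9500,4.9500) = -10.8641°; ψ = atan2(-4.9501,-0.9494) = -100.8568°
θ_1 = β − ψ = 89.9928°

89.993 -134.996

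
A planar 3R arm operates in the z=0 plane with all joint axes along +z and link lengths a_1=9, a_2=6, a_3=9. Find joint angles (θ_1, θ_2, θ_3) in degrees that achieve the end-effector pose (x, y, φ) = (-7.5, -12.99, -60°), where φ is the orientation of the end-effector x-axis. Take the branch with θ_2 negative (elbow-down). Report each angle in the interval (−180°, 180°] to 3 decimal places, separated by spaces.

wrist centre = target − a_3·(cos φ, sin φ) = (-12.0000, -5.1958)
cos θ_2 = (170.9960−9²−6²)/(2·9·6) = 0.5000; θ_2 = -60.0024° (elbow-down)
β = atan2(-5.1958,-12.0000) = -156.5883°; ψ = atan2(-5.1963,11.9998) = -23.4141°
θ_1 = β − ψ = -133.1742°
θ_3 = φ − θ_1 − θ_2 = 133.1766° (wrapped to (-180°,180°])

-133.174 -60.002 133.177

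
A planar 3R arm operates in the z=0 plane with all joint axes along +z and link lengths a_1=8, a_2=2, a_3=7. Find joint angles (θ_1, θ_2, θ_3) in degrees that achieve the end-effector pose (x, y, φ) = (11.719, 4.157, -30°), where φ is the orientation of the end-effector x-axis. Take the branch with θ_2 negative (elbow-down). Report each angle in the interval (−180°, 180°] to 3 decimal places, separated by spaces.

wrist centre = target − a_3·(cos φ, sin φ) = (5.6568, 7.6570)
cos θ_2 = (90.6293−8²−2²)/(2·8·2) = 0.7072; θ_2 = -44.9953° (elbow-down)
β = atan2(7.6570,5.6568) = 53.5438°; ψ = atan2(-1.4141,9.4143) = -8.5424°
θ_1 = β − ψ = 62.0862°
θ_3 = φ − θ_1 − θ_2 = -47.0909° (wrapped to (-180°,180°])

62.086 -44.995 -47.091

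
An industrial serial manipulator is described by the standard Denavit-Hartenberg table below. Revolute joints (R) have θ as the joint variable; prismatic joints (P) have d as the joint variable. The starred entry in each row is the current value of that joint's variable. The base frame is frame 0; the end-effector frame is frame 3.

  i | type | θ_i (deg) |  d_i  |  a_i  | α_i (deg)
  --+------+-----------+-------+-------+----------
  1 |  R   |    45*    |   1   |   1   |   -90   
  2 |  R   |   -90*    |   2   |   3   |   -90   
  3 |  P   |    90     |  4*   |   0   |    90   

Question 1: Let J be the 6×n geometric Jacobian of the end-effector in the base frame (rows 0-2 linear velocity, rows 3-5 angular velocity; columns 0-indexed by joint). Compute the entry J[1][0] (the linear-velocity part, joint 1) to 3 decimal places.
2.121

axis z_0 = ẑ; lever o_n−o_0 = (2.1213,4.9497,4.0000)
cross product → J_v[:, 0] = (-4.9497,2.1213,0.0000)
J_ω[:, 0] = z_0
entry J[1][0] = 2.1213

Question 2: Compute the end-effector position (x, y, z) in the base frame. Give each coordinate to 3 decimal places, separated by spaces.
after link 1: o_1 = (0.7071, 0.7071, 1.0000)
after link 2: o_2 = (-0.7071, 2.1213, 4.0000)
after link 3: o_3 = (2.1213, 4.9497, 4.0000)

2.121 4.950 4.000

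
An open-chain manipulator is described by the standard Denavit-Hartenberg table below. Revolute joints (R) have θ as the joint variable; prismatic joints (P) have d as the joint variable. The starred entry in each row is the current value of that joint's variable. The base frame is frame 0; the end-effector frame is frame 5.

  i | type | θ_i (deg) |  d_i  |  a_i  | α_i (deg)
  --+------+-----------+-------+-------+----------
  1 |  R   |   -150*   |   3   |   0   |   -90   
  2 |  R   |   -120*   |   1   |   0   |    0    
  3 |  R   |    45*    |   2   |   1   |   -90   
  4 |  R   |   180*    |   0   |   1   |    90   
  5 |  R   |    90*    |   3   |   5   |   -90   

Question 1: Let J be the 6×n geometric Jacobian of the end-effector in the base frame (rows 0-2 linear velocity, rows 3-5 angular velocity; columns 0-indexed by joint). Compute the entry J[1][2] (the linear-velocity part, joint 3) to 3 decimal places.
0.647

axis z_2 = (0.5000,-0.8660,0.0000); lever o_n−o_2 = (-4.6826,-1.5488,-1.2941)
cross product → J_v[:, 2] = (1.1207,0.6470,-4.8296)
J_ω[:, 2] = z_2
entry J[1][2] = 0.6470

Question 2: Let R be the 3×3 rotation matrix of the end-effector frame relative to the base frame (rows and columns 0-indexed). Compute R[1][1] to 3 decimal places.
End-effector y-axis (col 1 of R) = (0.5000,-0.8660,0.0000)
R[1][1] = -0.8660

-0.866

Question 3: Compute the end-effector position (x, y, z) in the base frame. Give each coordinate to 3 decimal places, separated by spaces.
after link 1: o_1 = (0.0000, 0.0000, 3.0000)
after link 2: o_2 = (0.5000, -0.8660, 3.0000)
after link 3: o_3 = (1.2759, -2.7275, 3.9659)
after link 4: o_4 = (1.5000, -2.5981, 3.0000)
after link 5: o_5 = (-4.1826, -2.4148, 1.7059)

-4.183 -2.415 1.706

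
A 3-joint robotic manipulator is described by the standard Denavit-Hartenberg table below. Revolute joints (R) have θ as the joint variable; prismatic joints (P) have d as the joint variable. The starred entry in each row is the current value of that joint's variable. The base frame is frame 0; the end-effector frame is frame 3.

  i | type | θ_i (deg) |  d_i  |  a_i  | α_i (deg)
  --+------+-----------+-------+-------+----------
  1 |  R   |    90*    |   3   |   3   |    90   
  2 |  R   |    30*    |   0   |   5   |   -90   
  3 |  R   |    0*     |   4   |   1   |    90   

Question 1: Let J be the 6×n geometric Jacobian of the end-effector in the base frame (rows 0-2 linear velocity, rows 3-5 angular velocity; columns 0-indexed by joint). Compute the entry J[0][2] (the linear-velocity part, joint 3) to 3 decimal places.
-1.000

axis z_2 = (-0.0000,-0.5000,0.8660); lever o_n−o_2 = (-0.0000,-1.1340,3.9641)
cross product → J_v[:, 2] = (-1.0000,0.0000,-0.0000)
J_ω[:, 2] = z_2
entry J[0][2] = -1.0000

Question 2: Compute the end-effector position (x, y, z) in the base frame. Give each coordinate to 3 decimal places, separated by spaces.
after link 1: o_1 = (0.0000, 3.0000, 3.0000)
after link 2: o_2 = (0.0000, 7.3301, 5.5000)
after link 3: o_3 = (0.0000, 6.1962, 9.4641)

0.000 6.196 9.464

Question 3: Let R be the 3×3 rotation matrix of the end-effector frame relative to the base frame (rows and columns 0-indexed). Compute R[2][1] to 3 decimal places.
End-effector y-axis (col 1 of R) = (-0.0000,-0.5000,0.8660)
R[2][1] = 0.8660

0.866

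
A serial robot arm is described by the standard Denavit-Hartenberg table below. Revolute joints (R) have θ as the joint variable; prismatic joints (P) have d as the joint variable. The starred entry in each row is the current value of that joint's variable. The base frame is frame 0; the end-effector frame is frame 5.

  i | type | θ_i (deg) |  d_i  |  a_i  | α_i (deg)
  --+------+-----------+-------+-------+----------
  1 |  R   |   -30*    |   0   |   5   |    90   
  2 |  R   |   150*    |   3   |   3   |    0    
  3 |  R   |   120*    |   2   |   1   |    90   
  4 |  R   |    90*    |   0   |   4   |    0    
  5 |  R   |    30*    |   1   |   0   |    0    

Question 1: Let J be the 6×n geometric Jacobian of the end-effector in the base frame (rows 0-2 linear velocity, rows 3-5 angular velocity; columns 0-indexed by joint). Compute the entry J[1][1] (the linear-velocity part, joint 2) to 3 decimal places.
0.250

axis z_1 = (-0.5000,-0.8660,0.0000); lever o_n−o_1 = (-7.6160,-5.9952,0.5000)
cross product → J_v[:, 1] = (-0.4330,0.2500,-3.5981)
J_ω[:, 1] = z_1
entry J[1][1] = 0.2500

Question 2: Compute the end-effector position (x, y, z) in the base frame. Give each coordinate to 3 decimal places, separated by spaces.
-3.286 -8.495 0.500

after link 1: o_1 = (4.3301, -2.5000, 0.0000)
after link 2: o_2 = (0.5801, -3.7990, 1.5000)
after link 3: o_3 = (-0.4199, -5.5311, 0.5000)
after link 4: o_4 = (-2.4199, -8.9952, 0.5000)
after link 5: o_5 = (-3.2859, -8.4952, 0.5000)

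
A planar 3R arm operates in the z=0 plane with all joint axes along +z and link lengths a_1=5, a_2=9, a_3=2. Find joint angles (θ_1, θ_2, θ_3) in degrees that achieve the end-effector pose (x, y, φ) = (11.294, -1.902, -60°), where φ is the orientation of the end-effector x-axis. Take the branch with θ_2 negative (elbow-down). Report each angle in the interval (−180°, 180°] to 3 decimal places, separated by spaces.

60.002 -90.003 -29.999

wrist centre = target − a_3·(cos φ, sin φ) = (10.2940, -0.1699)
cos θ_2 = (105.9953−5²−9²)/(2·5·9) = -0.0001; θ_2 = -90.0030° (elbow-down)
β = atan2(-0.1699,10.2940) = -0.9458°; ψ = atan2(-9.0000,4.9995) = -60.9477°
θ_1 = β − ψ = 60.0018°
θ_3 = φ − θ_1 − θ_2 = -29.9989° (wrapped to (-180°,180°])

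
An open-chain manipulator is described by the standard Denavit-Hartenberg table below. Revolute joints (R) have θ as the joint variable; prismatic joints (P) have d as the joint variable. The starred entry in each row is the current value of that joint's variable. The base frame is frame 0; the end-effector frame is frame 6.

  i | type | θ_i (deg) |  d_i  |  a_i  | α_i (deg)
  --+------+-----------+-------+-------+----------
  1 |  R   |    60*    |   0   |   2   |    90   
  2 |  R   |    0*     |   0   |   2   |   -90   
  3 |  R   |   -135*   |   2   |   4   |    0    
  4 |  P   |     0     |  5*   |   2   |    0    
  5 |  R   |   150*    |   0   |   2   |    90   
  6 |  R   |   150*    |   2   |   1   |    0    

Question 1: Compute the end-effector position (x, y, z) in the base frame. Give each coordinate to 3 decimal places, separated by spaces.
after link 1: o_1 = (1.0000, 1.7321, 0.0000)
after link 2: o_2 = (2.0000, 3.4641, 0.0000)
after link 3: o_3 = (3.0353, -0.3996, 2.0000)
after link 4: o_4 = (3.5529, -2.3315, 7.0000)
after link 5: o_5 = (4.0706, -0.3996, 7.0000)
after link 6: o_6 = (5.7783, -1.7538, 7.5000)

5.778 -1.754 7.500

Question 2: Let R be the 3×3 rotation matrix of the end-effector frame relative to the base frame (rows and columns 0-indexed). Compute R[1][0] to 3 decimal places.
-0.837

End-effector x-axis (col 0 of R) = (-0.2241,-0.8365,0.5000)
R[1][0] = -0.8365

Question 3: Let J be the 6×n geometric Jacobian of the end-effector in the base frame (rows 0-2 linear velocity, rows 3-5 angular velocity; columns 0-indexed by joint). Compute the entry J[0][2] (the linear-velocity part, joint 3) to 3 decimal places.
5.218

axis z_2 = (0.0000,0.0000,1.0000); lever o_n−o_2 = (3.7783,-5.2179,7.5000)
cross product → J_v[:, 2] = (5.2179,3.7783,-0.0000)
J_ω[:, 2] = z_2
entry J[0][2] = 5.2179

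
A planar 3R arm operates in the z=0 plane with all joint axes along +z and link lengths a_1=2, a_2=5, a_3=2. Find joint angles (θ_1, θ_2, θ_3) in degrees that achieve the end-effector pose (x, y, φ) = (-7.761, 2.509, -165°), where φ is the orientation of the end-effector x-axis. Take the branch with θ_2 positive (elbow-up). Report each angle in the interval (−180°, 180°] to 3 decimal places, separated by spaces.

119.986 45.011 30.003

wrist centre = target − a_3·(cos φ, sin φ) = (-5.8291, 3.0266)
cos θ_2 = (43.1395−2²−5²)/(2·2·5) = 0.7070; θ_2 = 45.0106° (elbow-up)
β = atan2(3.0266,-5.8291) = 152.5605°; ψ = atan2(3.5362,5.5349) = 32.5742°
θ_1 = β − ψ = 119.9863°
θ_3 = φ − θ_1 − θ_2 = 30.0030° (wrapped to (-180°,180°])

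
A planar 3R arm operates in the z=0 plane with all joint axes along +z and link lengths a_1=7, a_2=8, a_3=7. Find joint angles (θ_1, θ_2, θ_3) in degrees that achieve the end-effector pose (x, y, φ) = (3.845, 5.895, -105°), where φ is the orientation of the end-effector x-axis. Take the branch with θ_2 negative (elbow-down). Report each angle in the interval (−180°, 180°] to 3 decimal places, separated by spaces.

wrist centre = target − a_3·(cos φ, sin φ) = (5.6567, 12.6565)
cos θ_2 = (192.1851−7²−8²)/(2·7·8) = 0.7070; θ_2 = -45.0078° (elbow-down)
β = atan2(12.6565,5.6567) = 65.9180°; ψ = atan2(-5.6576,12.6561) = -24.0860°
θ_1 = β − ψ = 90.0040°
θ_3 = φ − θ_1 − θ_2 = -149.9962° (wrapped to (-180°,180°])

90.004 -45.008 -149.996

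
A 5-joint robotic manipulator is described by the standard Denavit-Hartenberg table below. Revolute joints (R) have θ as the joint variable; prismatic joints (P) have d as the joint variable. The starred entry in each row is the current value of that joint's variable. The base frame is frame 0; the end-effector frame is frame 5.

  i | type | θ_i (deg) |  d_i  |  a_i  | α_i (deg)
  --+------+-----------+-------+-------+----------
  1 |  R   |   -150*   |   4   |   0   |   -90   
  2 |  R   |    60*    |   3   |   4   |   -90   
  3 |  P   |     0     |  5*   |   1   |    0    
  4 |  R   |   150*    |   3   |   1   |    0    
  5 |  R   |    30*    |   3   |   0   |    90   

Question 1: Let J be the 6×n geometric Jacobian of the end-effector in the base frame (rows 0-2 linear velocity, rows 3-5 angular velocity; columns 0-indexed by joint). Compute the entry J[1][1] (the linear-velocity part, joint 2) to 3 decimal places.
axis z_1 = (0.5000,-0.8660,0.0000); lever o_n−o_1 = (7.7099,1.5646,-9.0801)
cross product → J_v[:, 1] = (7.8636,4.5401,7.4593)
J_ω[:, 1] = z_1
entry J[1][1] = 4.5401

4.540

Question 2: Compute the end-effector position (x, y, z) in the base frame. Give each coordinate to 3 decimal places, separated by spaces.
after link 1: o_1 = (0.0000, 0.0000, 4.0000)
after link 2: o_2 = (-0.2321, -3.5981, 0.5359)
after link 3: o_3 = (3.0849, -1.6830, -2.8301)
after link 4: o_4 = (5.4599, 0.2655, -3.5801)
after link 5: o_5 = (7.7099, 1.5646, -5.0801)

7.710 1.565 -5.080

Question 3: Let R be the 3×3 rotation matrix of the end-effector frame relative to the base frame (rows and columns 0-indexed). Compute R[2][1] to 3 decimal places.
End-effector y-axis (col 1 of R) = (0.7500,0.4330,-0.5000)
R[2][1] = -0.5000

-0.500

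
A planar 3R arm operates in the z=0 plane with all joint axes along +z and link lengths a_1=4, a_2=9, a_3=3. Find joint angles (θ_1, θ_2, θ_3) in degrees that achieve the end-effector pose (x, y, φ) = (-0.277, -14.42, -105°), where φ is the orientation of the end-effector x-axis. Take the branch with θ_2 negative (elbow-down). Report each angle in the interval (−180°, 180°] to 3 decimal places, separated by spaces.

wrist centre = target − a_3·(cos φ, sin φ) = (0.4995, -11.5222)
cos θ_2 = (133.0111−4²−9²)/(2·4·9) = 0.5002; θ_2 = -59.9898° (elbow-down)
β = atan2(-11.5222,0.4995) = -87.5179°; ψ = atan2(-7.7934,8.5014) = -42.5123°
θ_1 = β − ψ = -45.0057°
θ_3 = φ − θ_1 − θ_2 = -0.0045° (wrapped to (-180°,180°])

-45.006 -59.990 -0.004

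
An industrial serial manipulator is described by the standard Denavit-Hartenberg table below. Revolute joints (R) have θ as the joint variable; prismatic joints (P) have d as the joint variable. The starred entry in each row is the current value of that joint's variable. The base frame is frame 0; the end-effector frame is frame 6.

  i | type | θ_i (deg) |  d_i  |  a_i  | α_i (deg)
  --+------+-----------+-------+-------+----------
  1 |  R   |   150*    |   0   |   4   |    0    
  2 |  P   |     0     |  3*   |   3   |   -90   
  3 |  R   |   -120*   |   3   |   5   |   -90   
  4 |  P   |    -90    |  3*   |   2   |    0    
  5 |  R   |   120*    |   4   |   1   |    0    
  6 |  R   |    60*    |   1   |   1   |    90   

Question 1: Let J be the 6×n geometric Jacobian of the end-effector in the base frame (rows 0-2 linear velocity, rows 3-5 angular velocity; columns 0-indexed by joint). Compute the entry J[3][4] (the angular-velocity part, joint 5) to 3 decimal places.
axis z_4 = (-0.7500,0.4330,0.5000); lever o_n−o_4 = (-2.6250,3.2476,3.2500)
cross product → J_v[:, 4] = (-0.2165,1.1250,-1.2990)
J_ω[:, 4] = z_4
entry J[3][4] = -0.7500

-0.750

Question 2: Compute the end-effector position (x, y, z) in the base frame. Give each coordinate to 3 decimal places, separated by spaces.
after link 1: o_1 = (-3.4641, 2.0000, 0.0000)
after link 2: o_2 = (-6.0622, 3.5000, 3.0000)
after link 3: o_3 = (-5.3971, -0.3481, 7.3301)
after link 4: o_4 = (-8.6471, -0.7811, 8.8301)
after link 5: o_5 = (-11.0221, 1.1675, 11.5801)
after link 6: o_6 = (-11.2721, 2.4665, 12.0801)

-11.272 2.467 12.080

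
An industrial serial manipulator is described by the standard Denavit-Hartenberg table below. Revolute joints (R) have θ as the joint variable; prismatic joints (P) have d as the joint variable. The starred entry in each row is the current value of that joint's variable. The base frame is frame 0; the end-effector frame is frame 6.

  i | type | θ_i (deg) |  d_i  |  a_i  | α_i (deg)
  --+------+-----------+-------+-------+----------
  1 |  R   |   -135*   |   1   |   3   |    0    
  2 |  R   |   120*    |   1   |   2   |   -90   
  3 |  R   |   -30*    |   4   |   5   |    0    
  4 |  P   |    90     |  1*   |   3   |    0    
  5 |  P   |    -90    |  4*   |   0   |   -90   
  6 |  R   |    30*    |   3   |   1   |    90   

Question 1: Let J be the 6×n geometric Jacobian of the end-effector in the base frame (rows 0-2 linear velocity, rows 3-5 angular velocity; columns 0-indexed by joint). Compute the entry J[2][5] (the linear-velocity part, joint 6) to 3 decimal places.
axis z_5 = (0.4830,-0.1294,-0.8660); lever o_n−o_5 = (2.0439,-1.0653,-2.1651)
cross product → J_v[:, 5] = (-0.6424,-0.7244,-0.2500)
J_ω[:, 5] = z_5
entry J[2][5] = -0.2500

-0.250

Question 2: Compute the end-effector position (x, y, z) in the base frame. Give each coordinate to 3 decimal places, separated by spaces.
9.815 3.480 -0.263

after link 1: o_1 = (-2.1213, -2.1213, 1.0000)
after link 2: o_2 = (-0.1895, -2.6390, 2.0000)
after link 3: o_3 = (5.0284, 0.1040, 4.5000)
after link 4: o_4 = (6.7361, 0.6817, 1.9019)
after link 5: o_5 = (7.7714, 4.5454, 1.9019)
after link 6: o_6 = (9.8153, 3.4801, -0.2631)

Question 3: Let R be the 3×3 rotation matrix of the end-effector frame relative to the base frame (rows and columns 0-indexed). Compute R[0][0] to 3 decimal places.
0.595

End-effector x-axis (col 0 of R) = (0.5950,-0.6771,0.4330)
R[0][0] = 0.5950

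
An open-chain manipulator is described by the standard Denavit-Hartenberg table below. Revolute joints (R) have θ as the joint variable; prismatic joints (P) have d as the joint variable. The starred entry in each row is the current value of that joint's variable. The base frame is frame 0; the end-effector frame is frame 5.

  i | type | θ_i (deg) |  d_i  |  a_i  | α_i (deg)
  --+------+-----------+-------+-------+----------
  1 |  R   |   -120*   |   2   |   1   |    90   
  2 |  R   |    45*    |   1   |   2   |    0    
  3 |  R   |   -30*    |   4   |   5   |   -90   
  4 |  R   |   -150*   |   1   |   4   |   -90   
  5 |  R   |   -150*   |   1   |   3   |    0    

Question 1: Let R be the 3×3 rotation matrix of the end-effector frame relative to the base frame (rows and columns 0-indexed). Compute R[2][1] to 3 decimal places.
0.724

End-effector y-axis (col 1 of R) = (0.1047,0.6813,0.7244)
R[2][1] = 0.7244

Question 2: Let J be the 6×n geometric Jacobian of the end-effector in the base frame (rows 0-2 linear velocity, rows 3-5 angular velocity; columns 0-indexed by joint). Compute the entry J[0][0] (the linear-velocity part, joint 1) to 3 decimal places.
axis z_0 = ẑ; lever o_n−o_0 = (-8.6407,-1.8321,6.9383)
cross product → J_v[:, 0] = (1.8321,-8.6407,0.0000)
J_ω[:, 0] = z_0
entry J[0][0] = 1.8321

1.832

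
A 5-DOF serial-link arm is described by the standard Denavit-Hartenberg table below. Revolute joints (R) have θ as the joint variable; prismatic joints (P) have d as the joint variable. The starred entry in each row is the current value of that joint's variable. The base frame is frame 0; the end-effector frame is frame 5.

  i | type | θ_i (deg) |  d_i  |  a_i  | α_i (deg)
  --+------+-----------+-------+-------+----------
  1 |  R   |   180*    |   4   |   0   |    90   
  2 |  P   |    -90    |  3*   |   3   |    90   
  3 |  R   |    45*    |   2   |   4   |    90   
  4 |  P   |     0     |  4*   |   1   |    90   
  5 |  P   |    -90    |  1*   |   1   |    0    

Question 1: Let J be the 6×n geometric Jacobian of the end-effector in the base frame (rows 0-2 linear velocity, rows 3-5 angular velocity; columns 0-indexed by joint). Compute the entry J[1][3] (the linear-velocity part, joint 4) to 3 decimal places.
-0.707

prismatic axis z_3 = (-0.0000,-0.7071,-0.7071)
J_v[:, 3] = z_3; J_ω[:, 3] = (0,0,0)
entry J[1][3] = -0.7071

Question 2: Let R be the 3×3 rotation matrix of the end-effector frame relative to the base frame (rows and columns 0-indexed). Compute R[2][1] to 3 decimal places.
End-effector y-axis (col 1 of R) = (0.0000,0.7071,-0.7071)
R[2][1] = -0.7071

-0.707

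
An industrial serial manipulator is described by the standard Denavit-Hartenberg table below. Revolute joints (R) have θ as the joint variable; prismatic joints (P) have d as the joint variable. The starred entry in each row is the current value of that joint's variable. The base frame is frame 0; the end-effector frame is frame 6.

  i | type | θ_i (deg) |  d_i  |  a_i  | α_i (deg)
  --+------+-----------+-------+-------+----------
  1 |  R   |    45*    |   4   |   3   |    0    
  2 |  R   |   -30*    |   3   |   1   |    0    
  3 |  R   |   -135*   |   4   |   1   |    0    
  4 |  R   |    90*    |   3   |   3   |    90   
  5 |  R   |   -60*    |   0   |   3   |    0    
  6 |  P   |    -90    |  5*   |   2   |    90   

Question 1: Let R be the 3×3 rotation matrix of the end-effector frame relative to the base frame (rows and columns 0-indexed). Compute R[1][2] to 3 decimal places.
End-effector z-axis (col 2 of R) = (-0.4330,0.2500,0.8660)
R[1][2] = 0.2500

0.250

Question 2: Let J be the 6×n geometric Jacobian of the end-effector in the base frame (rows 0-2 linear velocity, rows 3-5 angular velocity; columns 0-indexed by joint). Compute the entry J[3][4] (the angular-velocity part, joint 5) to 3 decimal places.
axis z_4 = (-0.5000,-0.8660,0.0000); lever o_n−o_4 = (-2.7010,-4.2141,-3.5981)
cross product → J_v[:, 4] = (3.1160,-1.7990,-0.2321)
J_ω[:, 4] = z_4
entry J[3][4] = -0.5000

-0.500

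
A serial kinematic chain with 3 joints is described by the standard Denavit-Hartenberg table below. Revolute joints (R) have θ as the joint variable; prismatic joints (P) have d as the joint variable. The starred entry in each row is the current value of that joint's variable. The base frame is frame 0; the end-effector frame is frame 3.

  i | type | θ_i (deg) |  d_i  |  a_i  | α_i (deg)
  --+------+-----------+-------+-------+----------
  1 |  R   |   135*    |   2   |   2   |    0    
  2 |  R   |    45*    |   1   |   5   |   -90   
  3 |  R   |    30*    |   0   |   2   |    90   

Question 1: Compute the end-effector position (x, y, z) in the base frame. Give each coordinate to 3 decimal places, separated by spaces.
after link 1: o_1 = (-1.4142, 1.4142, 2.0000)
after link 2: o_2 = (-6.4142, 1.4142, 3.0000)
after link 3: o_3 = (-8.1463, 1.4142, 2.0000)

-8.146 1.414 2.000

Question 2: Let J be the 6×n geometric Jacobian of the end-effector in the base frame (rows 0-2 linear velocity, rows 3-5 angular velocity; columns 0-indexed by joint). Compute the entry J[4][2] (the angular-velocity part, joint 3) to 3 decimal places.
-1.000

axis z_2 = (-0.0000,-1.0000,0.0000); lever o_n−o_2 = (-1.7321,0.0000,-1.0000)
cross product → J_v[:, 2] = (1.0000,-0.0000,-1.7321)
J_ω[:, 2] = z_2
entry J[4][2] = -1.0000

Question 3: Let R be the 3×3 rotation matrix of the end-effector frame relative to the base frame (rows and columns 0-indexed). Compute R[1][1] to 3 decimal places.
-1.000

End-effector y-axis (col 1 of R) = (-0.0000,-1.0000,0.0000)
R[1][1] = -1.0000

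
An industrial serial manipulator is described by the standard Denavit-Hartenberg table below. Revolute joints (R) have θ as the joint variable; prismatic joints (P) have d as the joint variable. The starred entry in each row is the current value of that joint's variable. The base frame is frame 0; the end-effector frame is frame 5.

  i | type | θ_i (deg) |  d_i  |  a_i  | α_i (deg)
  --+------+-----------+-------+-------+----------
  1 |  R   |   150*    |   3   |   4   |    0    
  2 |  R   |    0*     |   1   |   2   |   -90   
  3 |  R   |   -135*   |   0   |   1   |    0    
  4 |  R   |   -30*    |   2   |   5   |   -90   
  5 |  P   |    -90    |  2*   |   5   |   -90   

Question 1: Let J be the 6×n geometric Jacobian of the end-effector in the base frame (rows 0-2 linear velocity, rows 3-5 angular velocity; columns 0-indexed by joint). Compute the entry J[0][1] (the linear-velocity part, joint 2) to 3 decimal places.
axis z_1 = (0.0000,0.0000,1.0000); lever o_n−o_1 = (-0.8854,-7.5717,4.9331)
cross product → J_v[:, 1] = (7.5717,-0.8854,0.0000)
J_ω[:, 1] = z_1
entry J[0][1] = 7.5717

7.572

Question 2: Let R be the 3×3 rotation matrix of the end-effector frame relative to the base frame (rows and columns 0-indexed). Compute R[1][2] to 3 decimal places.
End-effector z-axis (col 2 of R) = (0.8365,-0.4830,0.2588)
R[1][2] = -0.4830

-0.483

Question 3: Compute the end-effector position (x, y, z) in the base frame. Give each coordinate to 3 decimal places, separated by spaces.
-4.349 -5.572 7.933

after link 1: o_1 = (-3.4641, 2.0000, 3.0000)
after link 2: o_2 = (-5.1962, 3.0000, 4.0000)
after link 3: o_3 = (-4.5838, 2.6464, 4.7071)
after link 4: o_4 = (-1.4012, -1.5004, 6.0012)
after link 5: o_5 = (-4.3495, -5.5717, 7.9331)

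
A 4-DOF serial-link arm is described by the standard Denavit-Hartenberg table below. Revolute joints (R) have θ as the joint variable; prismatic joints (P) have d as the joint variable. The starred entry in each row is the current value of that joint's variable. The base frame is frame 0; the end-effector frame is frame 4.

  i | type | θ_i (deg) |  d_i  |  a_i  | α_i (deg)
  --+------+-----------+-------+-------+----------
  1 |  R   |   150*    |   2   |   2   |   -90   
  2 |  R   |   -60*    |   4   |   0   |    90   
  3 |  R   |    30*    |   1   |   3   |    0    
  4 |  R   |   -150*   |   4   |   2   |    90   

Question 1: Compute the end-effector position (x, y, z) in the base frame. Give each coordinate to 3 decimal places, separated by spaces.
-0.558 -4.029 5.884

after link 1: o_1 = (-1.7321, 1.0000, 2.0000)
after link 2: o_2 = (-3.7321, -2.4641, 2.0000)
after link 3: o_3 = (-4.8571, -3.5466, 4.7500)
after link 4: o_4 = (-0.5580, -4.0287, 5.8840)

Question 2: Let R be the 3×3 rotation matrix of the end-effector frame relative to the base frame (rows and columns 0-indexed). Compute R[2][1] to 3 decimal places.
0.500

End-effector y-axis (col 1 of R) = (0.7500,-0.4330,0.5000)
R[2][1] = 0.5000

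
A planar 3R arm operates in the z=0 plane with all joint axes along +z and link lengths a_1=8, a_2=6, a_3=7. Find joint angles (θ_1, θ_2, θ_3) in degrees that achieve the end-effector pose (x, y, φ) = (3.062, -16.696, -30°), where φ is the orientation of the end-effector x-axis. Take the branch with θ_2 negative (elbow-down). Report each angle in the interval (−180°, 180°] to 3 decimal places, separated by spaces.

-89.999 -30.004 90.003

wrist centre = target − a_3·(cos φ, sin φ) = (-3.0002, -13.1960)
cos θ_2 = (183.1355−8²−6²)/(2·8·6) = 0.8660; θ_2 = -30.0035° (elbow-down)
β = atan2(-13.1960,-3.0002) = -102.8088°; ψ = atan2(-3.0003,13.1960) = -12.8094°
θ_1 = β − ψ = -89.9994°
θ_3 = φ − θ_1 − θ_2 = 90.0029° (wrapped to (-180°,180°])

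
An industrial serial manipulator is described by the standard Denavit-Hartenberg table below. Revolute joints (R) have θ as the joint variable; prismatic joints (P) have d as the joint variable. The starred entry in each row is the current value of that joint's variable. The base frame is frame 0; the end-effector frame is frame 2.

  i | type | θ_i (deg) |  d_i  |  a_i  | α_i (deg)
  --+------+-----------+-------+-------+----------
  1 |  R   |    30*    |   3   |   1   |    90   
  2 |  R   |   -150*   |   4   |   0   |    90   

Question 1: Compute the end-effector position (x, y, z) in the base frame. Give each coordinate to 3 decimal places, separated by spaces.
after link 1: o_1 = (0.8660, 0.5000, 3.0000)
after link 2: o_2 = (2.8660, -2.9641, 3.0000)

2.866 -2.964 3.000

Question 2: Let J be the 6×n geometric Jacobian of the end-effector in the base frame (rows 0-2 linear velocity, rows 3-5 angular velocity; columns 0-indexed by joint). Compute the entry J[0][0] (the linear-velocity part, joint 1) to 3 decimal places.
2.964

axis z_0 = ẑ; lever o_n−o_0 = (2.8660,-2.9641,3.0000)
cross product → J_v[:, 0] = (2.9641,2.8660,-0.0000)
J_ω[:, 0] = z_0
entry J[0][0] = 2.9641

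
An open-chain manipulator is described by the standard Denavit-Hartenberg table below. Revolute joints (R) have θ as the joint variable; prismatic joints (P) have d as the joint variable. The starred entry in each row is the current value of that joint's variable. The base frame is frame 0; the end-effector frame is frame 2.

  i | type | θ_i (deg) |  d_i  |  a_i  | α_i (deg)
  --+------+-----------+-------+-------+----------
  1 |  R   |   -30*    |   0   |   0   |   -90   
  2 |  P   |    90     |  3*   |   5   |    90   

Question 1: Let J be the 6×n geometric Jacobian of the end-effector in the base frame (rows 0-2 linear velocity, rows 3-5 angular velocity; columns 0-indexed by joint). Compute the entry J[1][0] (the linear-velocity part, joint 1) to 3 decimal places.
axis z_0 = ẑ; lever o_n−o_0 = (1.5000,2.5981,-5.0000)
cross product → J_v[:, 0] = (-2.5981,1.5000,0.0000)
J_ω[:, 0] = z_0
entry J[1][0] = 1.5000

1.500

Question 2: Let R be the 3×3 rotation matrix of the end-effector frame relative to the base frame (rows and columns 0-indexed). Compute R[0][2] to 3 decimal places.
0.866

End-effector z-axis (col 2 of R) = (0.8660,-0.5000,0.0000)
R[0][2] = 0.8660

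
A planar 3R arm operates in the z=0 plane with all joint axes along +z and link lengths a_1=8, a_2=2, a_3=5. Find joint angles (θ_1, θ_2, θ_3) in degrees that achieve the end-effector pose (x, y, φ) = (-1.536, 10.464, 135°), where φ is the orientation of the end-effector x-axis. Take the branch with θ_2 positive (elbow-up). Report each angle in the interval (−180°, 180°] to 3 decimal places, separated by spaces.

wrist centre = target − a_3·(cos φ, sin φ) = (1.9995, 6.9285)
cos θ_2 = (52.0018−8²−2²)/(2·8·2) = -0.4999; θ_2 = 119.9963° (elbow-up)
β = atan2(6.9285,1.9995) = 73.9020°; ψ = atan2(1.7321,7.0001) = 13.8982°
θ_1 = β − ψ = 60.0039°
θ_3 = φ − θ_1 − θ_2 = -45.0002° (wrapped to (-180°,180°])

60.004 119.996 -45.000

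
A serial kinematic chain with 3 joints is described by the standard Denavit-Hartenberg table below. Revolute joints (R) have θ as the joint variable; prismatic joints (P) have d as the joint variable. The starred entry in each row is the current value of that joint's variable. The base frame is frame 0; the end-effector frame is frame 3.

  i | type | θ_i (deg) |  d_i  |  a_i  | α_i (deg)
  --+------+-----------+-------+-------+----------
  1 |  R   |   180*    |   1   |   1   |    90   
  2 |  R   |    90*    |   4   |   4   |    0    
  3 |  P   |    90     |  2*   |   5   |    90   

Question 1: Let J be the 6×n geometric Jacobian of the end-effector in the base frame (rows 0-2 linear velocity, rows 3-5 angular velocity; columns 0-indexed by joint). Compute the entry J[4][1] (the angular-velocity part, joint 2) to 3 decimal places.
axis z_1 = (0.0000,1.0000,0.0000); lever o_n−o_1 = (5.0000,6.0000,4.0000)
cross product → J_v[:, 1] = (4.0000,-0.0000,-5.0000)
J_ω[:, 1] = z_1
entry J[4][1] = 1.0000

1.000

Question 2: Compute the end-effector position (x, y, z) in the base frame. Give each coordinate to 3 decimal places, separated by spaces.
4.000 6.000 5.000

after link 1: o_1 = (-1.0000, 0.0000, 1.0000)
after link 2: o_2 = (-1.0000, 4.0000, 5.0000)
after link 3: o_3 = (4.0000, 6.0000, 5.0000)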